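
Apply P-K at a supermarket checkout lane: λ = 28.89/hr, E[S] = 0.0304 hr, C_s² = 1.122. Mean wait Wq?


ρ = λ·E[S] = 28.89·0.0304 = 0.8783
E[S²] = E[S]²(1+C_s²) = 0.0304²·(1+1.122) = 0.001961
Wq = λ·E[S²]/(2(1−ρ)) = 28.89·0.001961/(2·0.1217) = 0.23268 hr

Final: 0.23268 hr


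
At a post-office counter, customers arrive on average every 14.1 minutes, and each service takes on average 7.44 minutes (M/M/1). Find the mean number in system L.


λ = 60/14.1 = 4.2553 /hr
μ = 60/7.44 = 8.0645 /hr
ρ = λ/μ = 4.2553/8.0645 = 0.5277
L = ρ/(1−ρ) = 0.5277/0.4723 = 1.1171

Final: 1.1171


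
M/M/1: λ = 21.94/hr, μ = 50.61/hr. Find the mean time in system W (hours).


W = 1/(μ−λ) = 1/(50.61 − 21.94) = 1/28.67 = 0.03488 hr

Final: 0.03488 hr


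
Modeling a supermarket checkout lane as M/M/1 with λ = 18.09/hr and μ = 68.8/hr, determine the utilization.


ρ = λ/μ = 18.09/68.8 = 0.2629

Final: 0.2629


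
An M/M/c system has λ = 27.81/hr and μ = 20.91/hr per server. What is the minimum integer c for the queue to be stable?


Stability requires cμ > λ ⇔ c > λ/μ.
λ/μ = 27.81/20.91 = 1.3300
Minimum integer c = ⌊1.3300⌋ + 1 = 2
Check: 2·20.91 = 41.82 > 27.81, while 1·20.91 = 20.91 ≤ 27.81

Final: 2 servers


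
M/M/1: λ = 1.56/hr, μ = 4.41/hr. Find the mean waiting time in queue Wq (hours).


ρ = 1.56/4.41 = 0.3537
Wq = ρ/(μ−λ) = 0.3537/(4.41 − 1.56) = 0.3537/2.85 = 0.1241 hr

Final: 0.1241 hr


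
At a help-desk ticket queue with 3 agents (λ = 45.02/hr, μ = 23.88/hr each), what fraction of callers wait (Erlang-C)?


a = λ/μ = 1.8853; ρ = a/3 = 0.6284
P₀ = 0.130415 (from M/M/c formula)
C(c,a) = [a^c/(c!(1−ρ))]·P₀ = [6.70060/(6·0.3716)]·0.130415
= 3.00545·0.130415 = 0.391957

Final: 0.391957


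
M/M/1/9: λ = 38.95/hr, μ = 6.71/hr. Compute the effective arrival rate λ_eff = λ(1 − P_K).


ρ = 5.8048; P_K = (1−ρ)ρ^9/(1−ρ^10) = 0.827728
λ_eff = λ(1 − P_K) = 38.95·(1 − 0.827728) = 38.95·0.172272 = 6.7100 /hr

Final: 6.7100 /hr


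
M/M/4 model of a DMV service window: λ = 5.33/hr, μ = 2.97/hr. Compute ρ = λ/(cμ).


ρ = λ/(cμ) = 5.33/(4·2.97) = 5.33/11.88 = 0.4487

Final: 0.4487


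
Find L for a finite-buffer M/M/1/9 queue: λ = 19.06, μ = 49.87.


ρ = 19.06/49.87 = 0.3822
L = ρ[1 − (K+1)ρ^K + Kρ^(K+1)] / [(1−ρ)(1−ρ^(K+1))]
Numerator: 0.3822·(1 − 10·0.0001740 + 9·0.00006650) = 0.381757
Denominator: (0.6178)·(0.999933) = 0.617765
L = 0.381757/0.617765 = 0.6180

Final: 0.6180


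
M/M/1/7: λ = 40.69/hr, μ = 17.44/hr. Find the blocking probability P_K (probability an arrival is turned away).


ρ = λ/μ = 40.69/17.44 = 2.3331
P_K = (1−ρ)ρ^K/(1−ρ^(K+1)) = (-1.3331·376.347005)/(1 − 878.071081)
= -501.724076/-877.071081 = 0.572045

Final: 0.572045


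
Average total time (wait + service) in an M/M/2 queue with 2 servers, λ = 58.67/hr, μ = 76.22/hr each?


a = 0.7697; ρ = 0.3849; P₀ = 0.444176
Lq = P₀·a^c·ρ/(c!(1−ρ)²) = 0.13385
Wq = Lq/λ = 0.13385/58.67 = 0.002281 hr
W = Wq + 1/μ = 0.002281 + 0.01312 = 0.01540 hr

Final: 0.01540 hr


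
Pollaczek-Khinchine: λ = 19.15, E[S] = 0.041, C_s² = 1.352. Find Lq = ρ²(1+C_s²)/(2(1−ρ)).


ρ = λ·E[S] = 19.15·0.041 = 0.7852
Lq = ρ²(1+C_s²)/(2(1−ρ)) = 0.6165·(1+1.352)/(2·0.2148)
= 0.6165·2.3520/0.4297 = 3.37425

Final: 3.37425


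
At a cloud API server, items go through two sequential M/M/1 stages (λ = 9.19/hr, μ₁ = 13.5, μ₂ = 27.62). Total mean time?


Each node sees arrival rate λ = 9.19/hr (tandem ⇒ throughput preserved).
W₁ = 1/(μ₁−λ) = 1/(13.5−9.19) = 0.23202 hr
W₂ = 1/(μ₂−λ) = 1/(27.62−9.19) = 0.05426 hr
W_total = W₁ + W₂ = 0.23202 + 0.05426 = 0.28628 hr

Final: 0.28628 hr


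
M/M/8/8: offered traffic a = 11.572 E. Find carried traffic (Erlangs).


B(8,11.572) = 0.406111 (Erlang-B)
Carried load = a(1 − B) = 11.572·(1 − 0.406111) = 11.572·0.593889 = 6.8725 E

Final: 6.8725 Erlangs


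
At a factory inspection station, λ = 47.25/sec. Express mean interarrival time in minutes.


Mean interarrival time = 1/λ = 1/47.25 second = 0.02116 second
In minutes: 0.02116 × 0.0166667 = 0.0003527 min

Final: 0.0003527 min


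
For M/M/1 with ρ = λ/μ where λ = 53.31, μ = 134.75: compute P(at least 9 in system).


ρ = 53.31/134.75 = 0.3956
P(N ≥ n) = ρ^n = 0.3956^9 = 0.0002374

Final: 0.0002374


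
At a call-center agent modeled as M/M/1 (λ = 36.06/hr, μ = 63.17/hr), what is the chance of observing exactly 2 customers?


ρ = 36.06/63.17 = 0.5708
P_n = (1−ρ)·ρ^n = (1 − 0.5708)·0.5708^2 = 0.4292·0.325859 = 0.139845

Final: 0.139845


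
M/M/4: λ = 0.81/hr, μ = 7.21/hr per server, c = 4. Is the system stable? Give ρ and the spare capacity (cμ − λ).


Total capacity cμ = 4·7.21 = 28.84/hr
ρ = λ/(cμ) = 0.81/28.84 = 0.02809
Stable ⇔ ρ < 1: YES
Spare capacity = cμ − λ = 28.84 − 0.81 = 28.03/hr

Final: ρ = 0.02809; stable; margin = 28.03/hr


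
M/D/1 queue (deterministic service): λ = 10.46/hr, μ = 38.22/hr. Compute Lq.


ρ = 10.46/38.22 = 0.2737
M/D/1: Lq = ρ²/(2(1−ρ)) = 0.07490/(2·0.7263) = 0.05156

Final: 0.05156


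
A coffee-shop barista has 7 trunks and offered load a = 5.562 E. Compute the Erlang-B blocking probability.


B(c,a) = (a^c/c!) / Σ_{k=0}^{c} a^k/k!
a^7/7! = 32.672800
Σ terms (k=0..7): 1.00000 + 5.56200 + 15.46792 + 28.67753 + 39.87610 + 44.35818 + 41.12003 + 32.67280 = 208.734556
B = 32.672800/208.734556 = 0.156528

Final: 0.156528


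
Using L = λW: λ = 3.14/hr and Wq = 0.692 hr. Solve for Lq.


Lq = λWq = 3.14·0.692 = 2.1729

Final: 2.1729


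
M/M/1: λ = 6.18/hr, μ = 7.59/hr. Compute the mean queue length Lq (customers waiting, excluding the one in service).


ρ = 6.18/7.59 = 0.8142
Lq = ρ²/(1−ρ) = 0.6630/0.1858 = 3.5687

Final: 3.5687


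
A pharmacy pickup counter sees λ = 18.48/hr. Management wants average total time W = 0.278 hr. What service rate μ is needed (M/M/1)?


W = 1/(μ−λ) ⇒ μ − λ = 1/W = 1/0.278 = 3.5971
μ = λ + 1/W = 18.48 + 3.5971 = 22.0771 per hr

Final: 22.0771 /hr


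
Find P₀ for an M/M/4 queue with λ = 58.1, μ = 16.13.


a = λ/μ = 58.1/16.13 = 3.6020; ρ = a/c = 0.9005
Σ_{k=0}^{3} a^k/k! (terms k=0..3) = 1.00000 + 3.60198 + 6.48714 + 7.78886 = 18.87799
Tail: a^4/(4!(1−ρ)) = 168.33215/(24·0.09950) = 70.48799
P₀ = 1/(18.87799 + 70.48799) = 1/89.36598 = 0.011190

Final: 0.011190


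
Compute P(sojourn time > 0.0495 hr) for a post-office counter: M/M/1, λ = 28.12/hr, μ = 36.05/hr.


W ~ Exponential(μ−λ) for M/M/1.
μ − λ = 36.05 − 28.12 = 7.9300
P(W > t) = e^{−(μ−λ)t} = e^{−0.3925} = 0.675343

Final: 0.675343


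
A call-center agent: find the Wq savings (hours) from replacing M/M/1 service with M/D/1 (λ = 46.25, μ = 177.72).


ρ = 46.25/177.72 = 0.2602
Wq(M/M/1) = ρ/(μ−λ) = 0.2602/131.47 = 0.001979 hr
Wq(M/D/1) = ρ/(2(μ−λ)) = 0.0009897 hr
Savings = 0.001979 − 0.0009897 = 0.0009897 hr

Final: 0.0009897 hr


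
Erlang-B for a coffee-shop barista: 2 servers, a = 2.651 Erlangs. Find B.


B(c,a) = (a^c/c!) / Σ_{k=0}^{c} a^k/k!
a^2/2! = 3.513900
Σ terms (k=0..2): 1.00000 + 2.65100 + 3.51390 = 7.164900
B = 3.513900/7.164900 = 0.490433

Final: 0.490433


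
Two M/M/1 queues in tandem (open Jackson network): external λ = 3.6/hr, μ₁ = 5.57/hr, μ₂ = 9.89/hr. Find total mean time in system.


Each node sees arrival rate λ = 3.6/hr (tandem ⇒ throughput preserved).
W₁ = 1/(μ₁−λ) = 1/(5.57−3.6) = 0.50761 hr
W₂ = 1/(μ₂−λ) = 1/(9.89−3.6) = 0.15898 hr
W_total = W₁ + W₂ = 0.50761 + 0.15898 = 0.66660 hr

Final: 0.66660 hr


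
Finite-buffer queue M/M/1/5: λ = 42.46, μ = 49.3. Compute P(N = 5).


ρ = λ/μ = 42.46/49.3 = 0.8613
P_K = (1−ρ)ρ^K/(1−ρ^(K+1)) = (0.1387·0.473877)/(1 − 0.408130)
= 0.065747/0.591870 = 0.111083

Final: 0.111083


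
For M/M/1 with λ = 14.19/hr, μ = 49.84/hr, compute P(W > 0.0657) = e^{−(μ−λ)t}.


W ~ Exponential(μ−λ) for M/M/1.
μ − λ = 49.84 − 14.19 = 35.6500
P(W > t) = e^{−(μ−λ)t} = e^{−2.3422} = 0.096115

Final: 0.096115


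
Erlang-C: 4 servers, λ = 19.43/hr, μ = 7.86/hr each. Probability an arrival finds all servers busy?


a = λ/μ = 2.4720; ρ = a/4 = 0.6180
P₀ = 0.076230 (from M/M/c formula)
C(c,a) = [a^c/(c!(1−ρ))]·P₀ = [37.34230/(24·0.3820)]·0.076230
= 4.07314·0.076230 = 0.310494

Final: 0.310494


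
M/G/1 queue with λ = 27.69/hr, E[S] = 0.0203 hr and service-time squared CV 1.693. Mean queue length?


ρ = λ·E[S] = 27.69·0.0203 = 0.5621
Lq = ρ²(1+C_s²)/(2(1−ρ)) = 0.3160·(1+1.693)/(2·0.4379)
= 0.3160·2.6930/0.8758 = 0.97158

Final: 0.97158


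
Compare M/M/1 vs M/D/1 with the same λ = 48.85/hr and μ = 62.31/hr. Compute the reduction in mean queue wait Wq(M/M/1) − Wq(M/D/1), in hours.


ρ = 48.85/62.31 = 0.7840
Wq(M/M/1) = ρ/(μ−λ) = 0.7840/13.46 = 0.05825 hr
Wq(M/D/1) = ρ/(2(μ−λ)) = 0.02912 hr
Savings = 0.05825 − 0.02912 = 0.02912 hr

Final: 0.02912 hr


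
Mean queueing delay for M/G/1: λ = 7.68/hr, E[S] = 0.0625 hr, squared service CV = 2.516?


ρ = λ·E[S] = 7.68·0.0625 = 0.4800
E[S²] = E[S]²(1+C_s²) = 0.0625²·(1+2.516) = 0.013734
Wq = λ·E[S²]/(2(1−ρ)) = 7.68·0.013734/(2·0.5200) = 0.10142 hr

Final: 0.10142 hr


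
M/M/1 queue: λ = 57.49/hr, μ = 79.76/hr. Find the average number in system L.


ρ = λ/μ = 57.49/79.76 = 0.7208
L = ρ/(1−ρ) = 0.7208/(1 − 0.7208) = 0.7208/0.2792 = 2.5815

Final: 2.5815


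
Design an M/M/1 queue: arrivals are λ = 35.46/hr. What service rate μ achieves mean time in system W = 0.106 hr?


W = 1/(μ−λ) ⇒ μ − λ = 1/W = 1/0.106 = 9.4340
μ = λ + 1/W = 35.46 + 9.4340 = 44.8940 per hr

Final: 44.8940 /hr


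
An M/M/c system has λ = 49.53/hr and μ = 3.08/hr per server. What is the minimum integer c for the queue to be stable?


Stability requires cμ > λ ⇔ c > λ/μ.
λ/μ = 49.53/3.08 = 16.0812
Minimum integer c = ⌊16.0812⌋ + 1 = 17
Check: 17·3.08 = 52.36 > 49.53, while 16·3.08 = 49.28 ≤ 49.53

Final: 17 servers


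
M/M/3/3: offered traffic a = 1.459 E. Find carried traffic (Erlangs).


B(3,1.459) = 0.128094 (Erlang-B)
Carried load = a(1 − B) = 1.459·(1 − 0.128094) = 1.459·0.871906 = 1.2721 E

Final: 1.2721 Erlangs


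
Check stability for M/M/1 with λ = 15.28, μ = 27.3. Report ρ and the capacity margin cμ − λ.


Total capacity cμ = 1·27.3 = 27.30/hr
ρ = λ/(cμ) = 15.28/27.30 = 0.5597
Stable ⇔ ρ < 1: YES
Spare capacity = cμ − λ = 27.30 − 15.28 = 12.02/hr

Final: ρ = 0.5597; stable; margin = 12.02/hr


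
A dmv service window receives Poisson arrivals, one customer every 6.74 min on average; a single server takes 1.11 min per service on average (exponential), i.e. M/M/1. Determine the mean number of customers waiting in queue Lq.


λ = 60/6.74 = 8.9021 /hr
μ = 60/1.11 = 54.0541 /hr
ρ = λ/μ = 8.9021/54.0541 = 0.1647
Lq = ρ²/(1−ρ) = 0.02712/0.8353 = 0.03247

Final: 0.03247


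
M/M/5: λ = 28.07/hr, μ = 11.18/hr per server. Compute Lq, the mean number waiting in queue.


a = λ/μ = 2.5107; ρ = a/5 = 0.5021
P₀ = 0.079200
Lq = P₀·a^c·ρ / (c!·(1−ρ)²) = 0.079200·99.77071·0.5021/(120·0.24786)
= 0.13341

Final: 0.13341


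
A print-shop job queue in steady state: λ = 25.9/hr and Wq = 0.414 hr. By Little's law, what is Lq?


Lq = λWq = 25.9·0.414 = 10.7226

Final: 10.7226


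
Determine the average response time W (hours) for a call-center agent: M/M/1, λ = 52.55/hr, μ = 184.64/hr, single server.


W = 1/(μ−λ) = 1/(184.64 − 52.55) = 1/132.09 = 0.007571 hr

Final: 0.007571 hr


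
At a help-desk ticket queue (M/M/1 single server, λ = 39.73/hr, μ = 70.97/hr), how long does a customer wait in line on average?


ρ = 39.73/70.97 = 0.5598
Wq = ρ/(μ−λ) = 0.5598/(70.97 − 39.73) = 0.5598/31.24 = 0.01792 hr

Final: 0.01792 hr


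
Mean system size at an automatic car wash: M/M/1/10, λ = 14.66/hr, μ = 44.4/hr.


ρ = 14.66/44.4 = 0.3302
L = ρ[1 − (K+1)ρ^K + Kρ^(K+1)] / [(1−ρ)(1−ρ^(K+1))]
Numerator: 0.3302·(1 − 11·0.00001540 + 10·0.000005085) = 0.330141
Denominator: (0.6698)·(0.999995) = 0.669816
L = 0.330141/0.669816 = 0.4929

Final: 0.4929


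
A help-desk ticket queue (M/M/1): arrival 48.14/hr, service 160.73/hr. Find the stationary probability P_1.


ρ = 48.14/160.73 = 0.2995
P_n = (1−ρ)·ρ^n = (1 − 0.2995)·0.2995^1 = 0.7005·0.299508 = 0.209803

Final: 0.209803


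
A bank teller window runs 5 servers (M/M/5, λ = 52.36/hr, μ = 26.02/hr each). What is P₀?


a = λ/μ = 52.36/26.02 = 2.0123; ρ = a/c = 0.4025
Σ_{k=0}^{4} a^k/k! (terms k=0..4) = 1.00000 + 2.01230 + 2.02467 + 1.35808 + 0.68322 = 7.07827
Tail: a^5/(5!(1−ρ)) = 32.99603/(120·0.5975) = 0.46016
P₀ = 1/(7.07827 + 0.46016) = 1/7.53843 = 0.132654

Final: 0.132654


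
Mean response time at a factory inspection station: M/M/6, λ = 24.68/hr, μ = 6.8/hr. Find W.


a = 3.6294; ρ = 0.6049; P₀ = 0.025191
Lq = P₀·a^c·ρ/(c!(1−ρ)²) = 0.30989
Wq = Lq/λ = 0.30989/24.68 = 0.01256 hr
W = Wq + 1/μ = 0.01256 + 0.14706 = 0.15962 hr

Final: 0.15962 hr


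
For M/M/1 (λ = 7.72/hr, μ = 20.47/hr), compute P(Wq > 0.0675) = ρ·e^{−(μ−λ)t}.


ρ = 7.72/20.47 = 0.3771
P(Wq > t) = ρ·e^{−(μ−λ)t} = 0.3771·e^{−0.8606}
= 0.3771·0.422898 = 0.159490

Final: 0.159490


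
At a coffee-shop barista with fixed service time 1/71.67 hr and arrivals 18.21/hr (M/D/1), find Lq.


ρ = 18.21/71.67 = 0.2541
M/D/1: Lq = ρ²/(2(1−ρ)) = 0.06456/(2·0.7459) = 0.04327

Final: 0.04327


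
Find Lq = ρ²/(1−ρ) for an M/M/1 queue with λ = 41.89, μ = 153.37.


ρ = 41.89/153.37 = 0.2731
Lq = ρ²/(1−ρ) = 0.07460/0.7269 = 0.1026

Final: 0.1026


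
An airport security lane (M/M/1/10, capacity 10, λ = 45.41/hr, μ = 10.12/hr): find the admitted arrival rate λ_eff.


ρ = 4.4872; P_K = (1−ρ)ρ^10/(1−ρ^11) = 0.777142
λ_eff = λ(1 − P_K) = 45.41·(1 − 0.777142) = 45.41·0.222858 = 10.1200 /hr

Final: 10.1200 /hr


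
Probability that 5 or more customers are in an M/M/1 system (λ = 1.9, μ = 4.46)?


ρ = 1.9/4.46 = 0.4260
P(N ≥ n) = ρ^n = 0.4260^5 = 0.014031

Final: 0.014031


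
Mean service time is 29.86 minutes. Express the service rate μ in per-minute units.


μ = 1/(service time) in consistent units.
1 minute = 1 min, so μ = 1/29.86 = 0.03349 per minute

Final: 0.03349 /min


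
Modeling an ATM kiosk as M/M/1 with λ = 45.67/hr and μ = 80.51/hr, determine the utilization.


ρ = λ/μ = 45.67/80.51 = 0.5673

Final: 0.5673


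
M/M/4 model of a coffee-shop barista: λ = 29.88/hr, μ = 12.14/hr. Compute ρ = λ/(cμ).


ρ = λ/(cμ) = 29.88/(4·12.14) = 29.88/48.56 = 0.6153

Final: 0.6153


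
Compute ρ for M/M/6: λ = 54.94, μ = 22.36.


ρ = λ/(cμ) = 54.94/(6·22.36) = 54.94/134.16 = 0.4095

Final: 0.4095


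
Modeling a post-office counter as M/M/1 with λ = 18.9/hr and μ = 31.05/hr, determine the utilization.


ρ = λ/μ = 18.9/31.05 = 0.6087

Final: 0.6087


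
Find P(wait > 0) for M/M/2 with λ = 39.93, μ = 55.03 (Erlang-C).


a = λ/μ = 0.7256; ρ = a/2 = 0.3628
P₀ = 0.467565 (from M/M/c formula)
C(c,a) = [a^c/(c!(1−ρ))]·P₀ = [0.52650/(2·0.6372)]·0.467565
= 0.41314·0.467565 = 0.193169

Final: 0.193169


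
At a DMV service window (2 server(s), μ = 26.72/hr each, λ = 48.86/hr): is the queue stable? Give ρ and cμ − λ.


Total capacity cμ = 2·26.72 = 53.44/hr
ρ = λ/(cμ) = 48.86/53.44 = 0.9143
Stable ⇔ ρ < 1: YES
Spare capacity = cμ − λ = 53.44 − 48.86 = 4.58/hr

Final: ρ = 0.9143; stable; margin = 4.58/hr


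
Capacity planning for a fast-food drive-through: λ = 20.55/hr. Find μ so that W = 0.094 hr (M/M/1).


W = 1/(μ−λ) ⇒ μ − λ = 1/W = 1/0.094 = 10.6383
μ = λ + 1/W = 20.55 + 10.6383 = 31.1883 per hr

Final: 31.1883 /hr


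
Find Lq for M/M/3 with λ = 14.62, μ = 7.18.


a = λ/μ = 2.0362; ρ = a/3 = 0.6787
P₀ = 0.105384
Lq = P₀·a^c·ρ / (c!·(1−ρ)²) = 0.105384·8.44246·0.6787/(6·0.10321)
= 0.97515

Final: 0.97515


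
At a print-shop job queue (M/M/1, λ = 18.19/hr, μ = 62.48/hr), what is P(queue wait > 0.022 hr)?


ρ = 18.19/62.48 = 0.2911
P(Wq > t) = ρ·e^{−(μ−λ)t} = 0.2911·e^{−0.9744}
= 0.2911·0.377426 = 0.109881

Final: 0.109881


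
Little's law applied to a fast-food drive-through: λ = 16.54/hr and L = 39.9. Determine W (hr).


W = L/λ = 39.9/16.54 = 2.4123 hr

Final: 2.4123 hr


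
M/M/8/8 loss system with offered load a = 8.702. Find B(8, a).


B(c,a) = (a^c/c!) / Σ_{k=0}^{c} a^k/k!
a^8/8! = 815.515290
Σ terms (k=0..8): 1.00000 + 8.70200 + 37.86240 + 109.82621 + 238.92691 + 415.82840 + 603.08979 + 749.72677 + 815.51529 = 2980.477774
B = 815.515290/2980.477774 = 0.273619

Final: 0.273619


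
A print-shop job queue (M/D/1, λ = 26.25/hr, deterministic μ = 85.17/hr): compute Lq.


ρ = 26.25/85.17 = 0.3082
M/D/1: Lq = ρ²/(2(1−ρ)) = 0.09499/(2·0.6918) = 0.06866

Final: 0.06866


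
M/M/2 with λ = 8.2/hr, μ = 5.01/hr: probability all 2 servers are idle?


a = λ/μ = 8.2/5.01 = 1.6367; ρ = a/c = 0.8184
Σ_{k=0}^{1} a^k/k! (terms k=0..1) = 1.00000 + 1.63673 = 2.63673
Tail: a^2/(2!(1−ρ)) = 2.67887/(2·0.1816) = 7.37426
P₀ = 1/(2.63673 + 7.37426) = 1/10.01099 = 0.099890

Final: 0.099890


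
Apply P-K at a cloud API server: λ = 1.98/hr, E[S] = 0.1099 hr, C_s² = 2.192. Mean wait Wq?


ρ = λ·E[S] = 1.98·0.1099 = 0.2176
E[S²] = E[S]²(1+C_s²) = 0.1099²·(1+2.192) = 0.038553
Wq = λ·E[S²]/(2(1−ρ)) = 1.98·0.038553/(2·0.7824) = 0.04878 hr

Final: 0.04878 hr


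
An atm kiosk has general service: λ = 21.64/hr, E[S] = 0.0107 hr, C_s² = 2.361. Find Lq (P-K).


ρ = λ·E[S] = 21.64·0.0107 = 0.2315
Lq = ρ²(1+C_s²)/(2(1−ρ)) = 0.05361·(1+2.361)/(2·0.7685)
= 0.05361·3.3610/1.5369 = 0.11725

Final: 0.11725


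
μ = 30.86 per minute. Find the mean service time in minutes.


Mean service time = 1/μ = 1/30.86 minute = 0.03240 minute
In minutes: 0.03240 × 1 = 0.03240 min

Final: 0.03240 min


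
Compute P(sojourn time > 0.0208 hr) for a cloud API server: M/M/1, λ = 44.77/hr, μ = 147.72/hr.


W ~ Exponential(μ−λ) for M/M/1.
μ − λ = 147.72 − 44.77 = 102.9500
P(W > t) = e^{−(μ−λ)t} = e^{−2.1414} = 0.117495

Final: 0.117495


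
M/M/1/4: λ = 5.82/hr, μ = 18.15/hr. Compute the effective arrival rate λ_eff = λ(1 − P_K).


ρ = 0.3207; P_K = (1−ρ)ρ^4/(1−ρ^5) = 0.007207
λ_eff = λ(1 − P_K) = 5.82·(1 − 0.007207) = 5.82·0.992793 = 5.7781 /hr

Final: 5.7781 /hr


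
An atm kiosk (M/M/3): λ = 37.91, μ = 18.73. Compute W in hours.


a = 2.0240; ρ = 0.6747; P₀ = 0.107292
Lq = P₀·a^c·ρ/(c!(1−ρ)²) = 0.94521
Wq = Lq/λ = 0.94521/37.91 = 0.02493 hr
W = Wq + 1/μ = 0.02493 + 0.05339 = 0.07832 hr

Final: 0.07832 hr


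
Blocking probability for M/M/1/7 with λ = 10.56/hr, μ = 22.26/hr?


ρ = λ/μ = 10.56/22.26 = 0.4744
P_K = (1−ρ)ρ^K/(1−ρ^(K+1)) = (0.5256·0.005407)/(1 − 0.002565)
= 0.002842/0.997435 = 0.002849

Final: 0.002849


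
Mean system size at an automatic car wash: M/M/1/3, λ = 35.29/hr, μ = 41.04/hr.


ρ = 35.29/41.04 = 0.8599
L = ρ[1 − (K+1)ρ^K + Kρ^(K+1)] / [(1−ρ)(1−ρ^(K+1))]
Numerator: 0.8599·(1 − 4·0.635818 + 3·0.546735) = 0.083353
Denominator: (0.1401)·(0.453265) = 0.063506
L = 0.083353/0.063506 = 1.3125

Final: 1.3125


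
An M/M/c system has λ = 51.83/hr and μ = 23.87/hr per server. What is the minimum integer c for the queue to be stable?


Stability requires cμ > λ ⇔ c > λ/μ.
λ/μ = 51.83/23.87 = 2.1713
Minimum integer c = ⌊2.1713⌋ + 1 = 3
Check: 3·23.87 = 71.61 > 51.83, while 2·23.87 = 47.74 ≤ 51.83

Final: 3 servers


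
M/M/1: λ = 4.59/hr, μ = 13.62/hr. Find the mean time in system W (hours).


W = 1/(μ−λ) = 1/(13.62 − 4.59) = 1/9.03 = 0.1107 hr

Final: 0.1107 hr


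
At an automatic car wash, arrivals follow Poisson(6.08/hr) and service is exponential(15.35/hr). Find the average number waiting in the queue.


ρ = 6.08/15.35 = 0.3961
Lq = ρ²/(1−ρ) = 0.1569/0.6039 = 0.2598

Final: 0.2598


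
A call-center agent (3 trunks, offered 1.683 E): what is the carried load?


B(3,1.683) = 0.162352 (Erlang-B)
Carried load = a(1 − B) = 1.683·(1 − 0.162352) = 1.683·0.837648 = 1.4098 E

Final: 1.4098 Erlangs


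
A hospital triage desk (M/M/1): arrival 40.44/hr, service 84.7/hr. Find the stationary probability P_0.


ρ = 40.44/84.7 = 0.4774
P_n = (1−ρ)·ρ^n = (1 − 0.4774)·0.4774^0 = 0.5226·1.000000 = 0.522550

Final: 0.522550


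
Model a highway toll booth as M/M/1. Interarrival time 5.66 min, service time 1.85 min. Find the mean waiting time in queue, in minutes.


λ = 60/5.66 = 10.6007 /hr
μ = 60/1.85 = 32.4324 /hr
ρ = λ/μ = 10.6007/32.4324 = 0.3269
Wq = ρ/(μ−λ) = 0.3269/(32.4324−10.6007) = 0.01497 hr
In minutes: 0.01497·60 = 0.8983 min

Final: 0.8983 min


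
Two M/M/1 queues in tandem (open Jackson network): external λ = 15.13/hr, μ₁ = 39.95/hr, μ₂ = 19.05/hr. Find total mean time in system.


Each node sees arrival rate λ = 15.13/hr (tandem ⇒ throughput preserved).
W₁ = 1/(μ₁−λ) = 1/(39.95−15.13) = 0.04029 hr
W₂ = 1/(μ₂−λ) = 1/(19.05−15.13) = 0.25510 hr
W_total = W₁ + W₂ = 0.04029 + 0.25510 = 0.29539 hr

Final: 0.29539 hr


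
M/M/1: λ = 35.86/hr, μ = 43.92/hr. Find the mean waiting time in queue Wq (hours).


ρ = 35.86/43.92 = 0.8165
Wq = ρ/(μ−λ) = 0.8165/(43.92 − 35.86) = 0.8165/8.06 = 0.1013 hr

Final: 0.1013 hr


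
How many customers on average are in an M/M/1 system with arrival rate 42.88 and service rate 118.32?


ρ = λ/μ = 42.88/118.32 = 0.3624
L = ρ/(1−ρ) = 0.3624/(1 − 0.3624) = 0.3624/0.6376 = 0.5684

Final: 0.5684


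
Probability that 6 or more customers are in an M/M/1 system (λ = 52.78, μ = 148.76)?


ρ = 52.78/148.76 = 0.3548
P(N ≥ n) = ρ^n = 0.3548^6 = 0.001995

Final: 0.001995


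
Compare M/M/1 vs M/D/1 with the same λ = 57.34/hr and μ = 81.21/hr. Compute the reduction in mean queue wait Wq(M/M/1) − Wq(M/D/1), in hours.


ρ = 57.34/81.21 = 0.7061
Wq(M/M/1) = ρ/(μ−λ) = 0.7061/23.87 = 0.02958 hr
Wq(M/D/1) = ρ/(2(μ−λ)) = 0.01479 hr
Savings = 0.02958 − 0.01479 = 0.01479 hr

Final: 0.01479 hr


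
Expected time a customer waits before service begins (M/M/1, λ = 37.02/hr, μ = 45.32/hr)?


ρ = 37.02/45.32 = 0.8169
Wq = ρ/(μ−λ) = 0.8169/(45.32 − 37.02) = 0.8169/8.30 = 0.09842 hr

Final: 0.09842 hr


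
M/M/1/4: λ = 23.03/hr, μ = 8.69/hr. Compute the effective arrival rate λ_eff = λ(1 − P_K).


ρ = 2.6502; P_K = (1−ρ)ρ^4/(1−ρ^5) = 0.627466
λ_eff = λ(1 − P_K) = 23.03·(1 − 0.627466) = 23.03·0.372534 = 8.5795 /hr

Final: 8.5795 /hr


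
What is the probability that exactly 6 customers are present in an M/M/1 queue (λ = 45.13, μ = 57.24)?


ρ = 45.13/57.24 = 0.7884
P_n = (1−ρ)·ρ^n = (1 − 0.7884)·0.7884^6 = 0.2116·0.240212 = 0.050820

Final: 0.050820


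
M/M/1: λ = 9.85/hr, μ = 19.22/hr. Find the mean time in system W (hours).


W = 1/(μ−λ) = 1/(19.22 − 9.85) = 1/9.37 = 0.1067 hr

Final: 0.1067 hr


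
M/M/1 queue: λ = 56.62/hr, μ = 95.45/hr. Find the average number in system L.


ρ = λ/μ = 56.62/95.45 = 0.5932
L = ρ/(1−ρ) = 0.5932/(1 − 0.5932) = 0.5932/0.4068 = 1.4582

Final: 1.4582


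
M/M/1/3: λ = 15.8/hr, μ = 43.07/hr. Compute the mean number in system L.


ρ = 15.8/43.07 = 0.3668
L = ρ[1 − (K+1)ρ^K + Kρ^(K+1)] / [(1−ρ)(1−ρ^(K+1))]
Numerator: 0.3668·(1 − 4·0.049368 + 3·0.018110) = 0.314334
Denominator: (0.6332)·(0.981890) = 0.621689
L = 0.314334/0.621689 = 0.5056

Final: 0.5056


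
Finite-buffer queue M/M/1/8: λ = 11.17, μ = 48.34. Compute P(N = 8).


ρ = λ/μ = 11.17/48.34 = 0.2311
P_K = (1−ρ)ρ^K/(1−ρ^(K+1)) = (0.7689·0.000008128)/(1 − 0.000001878)
= 0.000006250/0.999998 = 0.000006250

Final: 0.000006250


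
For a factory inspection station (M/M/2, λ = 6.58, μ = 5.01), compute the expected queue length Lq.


a = λ/μ = 1.3134; ρ = a/2 = 0.6567
P₀ = 0.207229
Lq = P₀·a^c·ρ / (c!·(1−ρ)²) = 0.207229·1.72495·0.6567/(2·0.11786)
= 0.99580

Final: 0.99580


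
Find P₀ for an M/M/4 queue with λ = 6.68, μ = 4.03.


a = λ/μ = 6.68/4.03 = 1.6576; ρ = a/c = 0.4144
Σ_{k=0}^{3} a^k/k! (terms k=0..3) = 1.00000 + 1.65757 + 1.37377 + 0.75904 = 4.79037
Tail: a^4/(4!(1−ρ)) = 7.54893/(24·0.5856) = 0.53712
P₀ = 1/(4.79037 + 0.53712) = 1/5.32749 = 0.187706

Final: 0.187706


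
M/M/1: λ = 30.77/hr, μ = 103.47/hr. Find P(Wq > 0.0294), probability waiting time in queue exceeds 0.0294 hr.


ρ = 30.77/103.47 = 0.2974
P(Wq > t) = ρ·e^{−(μ−λ)t} = 0.2974·e^{−2.1374}
= 0.2974·0.117964 = 0.035080

Final: 0.035080


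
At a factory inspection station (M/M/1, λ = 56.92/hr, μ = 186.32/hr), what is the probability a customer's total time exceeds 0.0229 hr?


W ~ Exponential(μ−λ) for M/M/1.
μ − λ = 186.32 − 56.92 = 129.4000
P(W > t) = e^{−(μ−λ)t} = e^{−2.9633} = 0.051650

Final: 0.051650


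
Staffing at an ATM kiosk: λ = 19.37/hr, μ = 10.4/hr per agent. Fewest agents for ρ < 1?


Stability requires cμ > λ ⇔ c > λ/μ.
λ/μ = 19.37/10.4 = 1.8625
Minimum integer c = ⌊1.8625⌋ + 1 = 2
Check: 2·10.4 = 20.80 > 19.37, while 1·10.4 = 10.40 ≤ 19.37

Final: 2 servers


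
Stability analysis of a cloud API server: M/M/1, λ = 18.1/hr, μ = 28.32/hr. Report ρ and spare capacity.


Total capacity cμ = 1·28.32 = 28.32/hr
ρ = λ/(cμ) = 18.1/28.32 = 0.6391
Stable ⇔ ρ < 1: YES
Spare capacity = cμ − λ = 28.32 − 18.1 = 10.22/hr

Final: ρ = 0.6391; stable; margin = 10.22/hr


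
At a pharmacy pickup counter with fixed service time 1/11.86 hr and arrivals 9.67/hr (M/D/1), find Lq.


ρ = 9.67/11.86 = 0.8153
M/D/1: Lq = ρ²/(2(1−ρ)) = 0.6648/(2·0.1847) = 1.80009

Final: 1.80009


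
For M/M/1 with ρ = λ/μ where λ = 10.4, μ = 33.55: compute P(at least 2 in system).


ρ = 10.4/33.55 = 0.3100
P(N ≥ n) = ρ^n = 0.3100^2 = 0.096091

Final: 0.096091


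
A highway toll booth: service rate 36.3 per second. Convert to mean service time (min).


Mean service time = 1/μ = 1/36.3 second = 0.02755 second
In minutes: 0.02755 × 0.0166667 = 0.0004591 min

Final: 0.0004591 min


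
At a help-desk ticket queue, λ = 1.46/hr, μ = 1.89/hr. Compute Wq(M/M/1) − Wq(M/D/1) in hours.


ρ = 1.46/1.89 = 0.7725
Wq(M/M/1) = ρ/(μ−λ) = 0.7725/0.4300 = 1.79648 hr
Wq(M/D/1) = ρ/(2(μ−λ)) = 0.89824 hr
Savings = 1.79648 − 0.89824 = 0.89824 hr

Final: 0.89824 hr


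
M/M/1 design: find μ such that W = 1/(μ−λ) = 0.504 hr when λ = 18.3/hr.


W = 1/(μ−λ) ⇒ μ − λ = 1/W = 1/0.504 = 1.9841
μ = λ + 1/W = 18.3 + 1.9841 = 20.2841 per hr

Final: 20.2841 /hr


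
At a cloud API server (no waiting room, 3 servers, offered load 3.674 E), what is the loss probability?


B(c,a) = (a^c/c!) / Σ_{k=0}^{c} a^k/k!
a^3/3! = 8.265444
Σ terms (k=0..3): 1.00000 + 3.67400 + 6.74914 + 8.26544 = 19.688582
B = 8.265444/19.688582 = 0.419809

Final: 0.419809


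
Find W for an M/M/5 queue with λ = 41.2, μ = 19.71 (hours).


a = 2.0903; ρ = 0.4181; P₀ = 0.122486
Lq = P₀·a^c·ρ/(c!(1−ρ)²) = 0.05029
Wq = Lq/λ = 0.05029/41.2 = 0.001221 hr
W = Wq + 1/μ = 0.001221 + 0.05074 = 0.05196 hr

Final: 0.05196 hr


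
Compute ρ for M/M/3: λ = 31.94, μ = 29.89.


ρ = λ/(cμ) = 31.94/(3·29.89) = 31.94/89.67 = 0.3562

Final: 0.3562


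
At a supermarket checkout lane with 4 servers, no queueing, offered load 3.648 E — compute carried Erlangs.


B(4,3.648) = 0.275627 (Erlang-B)
Carried load = a(1 − B) = 3.648·(1 − 0.275627) = 3.648·0.724373 = 2.6425 E

Final: 2.6425 Erlangs


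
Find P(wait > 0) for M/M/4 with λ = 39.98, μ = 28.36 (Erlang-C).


a = λ/μ = 1.4097; ρ = a/4 = 0.3524
P₀ = 0.242456 (from M/M/c formula)
C(c,a) = [a^c/(c!(1−ρ))]·P₀ = [3.94954/(24·0.6476)]·0.242456
= 0.25413·0.242456 = 0.061614

Final: 0.061614


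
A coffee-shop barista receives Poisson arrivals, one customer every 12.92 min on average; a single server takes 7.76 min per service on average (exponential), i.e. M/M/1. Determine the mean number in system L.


λ = 60/12.92 = 4.6440 /hr
μ = 60/7.76 = 7.7320 /hr
ρ = λ/μ = 4.6440/7.7320 = 0.6006
L = ρ/(1−ρ) = 0.6006/0.3994 = 1.5039

Final: 1.5039


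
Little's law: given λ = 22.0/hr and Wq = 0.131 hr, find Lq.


Lq = λWq = 22.0·0.131 = 2.8820

Final: 2.8820


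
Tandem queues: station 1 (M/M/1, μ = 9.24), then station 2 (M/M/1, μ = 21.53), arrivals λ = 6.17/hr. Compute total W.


Each node sees arrival rate λ = 6.17/hr (tandem ⇒ throughput preserved).
W₁ = 1/(μ₁−λ) = 1/(9.24−6.17) = 0.32573 hr
W₂ = 1/(μ₂−λ) = 1/(21.53−6.17) = 0.06510 hr
W_total = W₁ + W₂ = 0.32573 + 0.06510 = 0.39084 hr

Final: 0.39084 hr


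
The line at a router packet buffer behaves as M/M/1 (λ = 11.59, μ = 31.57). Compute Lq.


ρ = 11.59/31.57 = 0.3671
Lq = ρ²/(1−ρ) = 0.1348/0.6329 = 0.2130

Final: 0.2130


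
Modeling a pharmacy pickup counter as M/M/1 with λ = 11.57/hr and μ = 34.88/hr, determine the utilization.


ρ = λ/μ = 11.57/34.88 = 0.3317

Final: 0.3317


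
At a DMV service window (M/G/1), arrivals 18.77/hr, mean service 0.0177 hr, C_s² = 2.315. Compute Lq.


ρ = λ·E[S] = 18.77·0.0177 = 0.3322
Lq = ρ²(1+C_s²)/(2(1−ρ)) = 0.1104·(1+2.315)/(2·0.6678)
= 0.1104·3.3150/1.3355 = 0.27397

Final: 0.27397


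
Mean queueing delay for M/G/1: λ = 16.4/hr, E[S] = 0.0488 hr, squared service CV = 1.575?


ρ = λ·E[S] = 16.4·0.0488 = 0.8003
E[S²] = E[S]²(1+C_s²) = 0.0488²·(1+1.575) = 0.006132
Wq = λ·E[S²]/(2(1−ρ)) = 16.4·0.006132/(2·0.1997) = 0.25182 hr

Final: 0.25182 hr


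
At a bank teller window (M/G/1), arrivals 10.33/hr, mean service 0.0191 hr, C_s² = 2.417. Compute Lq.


ρ = λ·E[S] = 10.33·0.0191 = 0.1973
Lq = ρ²(1+C_s²)/(2(1−ρ)) = 0.03893·(1+2.417)/(2·0.8027)
= 0.03893·3.4170/1.6054 = 0.08286

Final: 0.08286


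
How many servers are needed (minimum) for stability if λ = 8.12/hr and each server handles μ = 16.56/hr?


Stability requires cμ > λ ⇔ c > λ/μ.
λ/μ = 8.12/16.56 = 0.4903
Minimum integer c = ⌊0.4903⌋ + 1 = 1
Check: 1·16.56 = 16.56 > 8.12, while 0·16.56 = 0.00 ≤ 8.12

Final: 1 servers


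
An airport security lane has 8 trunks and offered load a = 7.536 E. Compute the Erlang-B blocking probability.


B(c,a) = (a^c/c!) / Σ_{k=0}^{c} a^k/k!
a^8/8! = 257.992211
Σ terms (k=0..8): 1.00000 + 7.53600 + 28.39565 + 71.32987 + 134.38547 + 202.54578 + 254.39750 + 273.87708 + 257.99221 = 1231.459563
B = 257.992211/1231.459563 = 0.209501

Final: 0.209501


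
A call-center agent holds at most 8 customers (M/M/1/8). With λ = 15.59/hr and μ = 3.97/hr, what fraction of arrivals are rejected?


ρ = λ/μ = 15.59/3.97 = 3.9270
P_K = (1−ρ)ρ^K/(1−ρ^(K+1)) = (-2.9270·56551.596170)/(1 − 222075.411660)
= -165523.815490/-222074.411660 = 0.745353

Final: 0.745353


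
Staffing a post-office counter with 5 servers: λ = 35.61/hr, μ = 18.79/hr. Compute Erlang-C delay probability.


a = λ/μ = 1.8952; ρ = a/5 = 0.3790
P₀ = 0.149455 (from M/M/c formula)
C(c,a) = [a^c/(c!(1−ρ))]·P₀ = [24.44702/(120·0.6210)]·0.149455
= 0.32808·0.149455 = 0.049033

Final: 0.049033


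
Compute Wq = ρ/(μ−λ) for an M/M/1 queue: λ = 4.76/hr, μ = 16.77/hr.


ρ = 4.76/16.77 = 0.2838
Wq = ρ/(μ−λ) = 0.2838/(16.77 − 4.76) = 0.2838/12.01 = 0.02363 hr

Final: 0.02363 hr


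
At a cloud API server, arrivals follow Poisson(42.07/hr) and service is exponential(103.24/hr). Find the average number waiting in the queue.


ρ = 42.07/103.24 = 0.4075
Lq = ρ²/(1−ρ) = 0.1661/0.5925 = 0.2803

Final: 0.2803


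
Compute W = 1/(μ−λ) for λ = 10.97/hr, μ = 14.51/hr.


W = 1/(μ−λ) = 1/(14.51 − 10.97) = 1/3.54 = 0.2825 hr

Final: 0.2825 hr


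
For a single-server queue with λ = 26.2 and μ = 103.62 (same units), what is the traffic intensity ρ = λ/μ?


ρ = λ/μ = 26.2/103.62 = 0.2528

Final: 0.2528


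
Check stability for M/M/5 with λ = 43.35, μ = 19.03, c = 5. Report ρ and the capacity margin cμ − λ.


Total capacity cμ = 5·19.03 = 95.15/hr
ρ = λ/(cμ) = 43.35/95.15 = 0.4556
Stable ⇔ ρ < 1: YES
Spare capacity = cμ − λ = 95.15 − 43.35 = 51.80/hr

Final: ρ = 0.4556; stable; margin = 51.80/hr


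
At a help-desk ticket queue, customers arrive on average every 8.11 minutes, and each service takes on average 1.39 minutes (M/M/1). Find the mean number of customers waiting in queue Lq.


λ = 60/8.11 = 7.3983 /hr
μ = 60/1.39 = 43.1655 /hr
ρ = λ/μ = 7.3983/43.1655 = 0.1714
Lq = ρ²/(1−ρ) = 0.02938/0.8286 = 0.03545

Final: 0.03545


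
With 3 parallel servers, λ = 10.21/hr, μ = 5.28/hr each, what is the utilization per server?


ρ = λ/(cμ) = 10.21/(3·5.28) = 10.21/15.84 = 0.6446

Final: 0.6446


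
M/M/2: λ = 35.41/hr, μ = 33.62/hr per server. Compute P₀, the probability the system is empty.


a = λ/μ = 35.41/33.62 = 1.0532; ρ = a/c = 0.5266
Σ_{k=0}^{1} a^k/k! (terms k=0..1) = 1.00000 + 1.05324 = 2.05324
Tail: a^2/(2!(1−ρ)) = 1.10932/(2·0.4734) = 1.17170
P₀ = 1/(2.05324 + 1.17170) = 1/3.22495 = 0.310083

Final: 0.310083


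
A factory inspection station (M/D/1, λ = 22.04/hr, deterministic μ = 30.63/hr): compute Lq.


ρ = 22.04/30.63 = 0.7196
M/D/1: Lq = ρ²/(2(1−ρ)) = 0.5178/(2·0.2804) = 0.92311

Final: 0.92311


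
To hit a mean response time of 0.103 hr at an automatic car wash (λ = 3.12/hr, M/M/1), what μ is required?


W = 1/(μ−λ) ⇒ μ − λ = 1/W = 1/0.103 = 9.7087
μ = λ + 1/W = 3.12 + 9.7087 = 12.8287 per hr

Final: 12.8287 /hr


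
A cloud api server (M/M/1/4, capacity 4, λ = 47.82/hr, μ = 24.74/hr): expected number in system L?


ρ = 47.82/24.74 = 1.9329
L = ρ[1 − (K+1)ρ^K + Kρ^(K+1)] / [(1−ρ)(1−ρ^(K+1))]
Numerator: 1.9329·(1 − 5·13.958524 + 4·26.980462) = 75.632968
Denominator: (-0.9329)·(-25.980462) = 24.237230
L = 75.632968/24.237230 = 3.1205

Final: 3.1205


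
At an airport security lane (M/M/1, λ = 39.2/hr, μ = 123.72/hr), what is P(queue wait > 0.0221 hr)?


ρ = 39.2/123.72 = 0.3168
P(Wq > t) = ρ·e^{−(μ−λ)t} = 0.3168·e^{−1.8679}
= 0.3168·0.154449 = 0.048936

Final: 0.048936


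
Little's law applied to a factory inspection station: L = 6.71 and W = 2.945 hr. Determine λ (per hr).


λ = L/W = 6.71/2.945 = 2.2784 /hr

Final: 2.2784 /hr


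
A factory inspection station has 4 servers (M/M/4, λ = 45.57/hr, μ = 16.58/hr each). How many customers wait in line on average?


a = λ/μ = 2.7485; ρ = a/4 = 0.6871
P₀ = 0.053805
Lq = P₀·a^c·ρ / (c!·(1−ρ)²) = 0.053805·57.06608·0.6871/(24·0.09789)
= 0.89800

Final: 0.89800


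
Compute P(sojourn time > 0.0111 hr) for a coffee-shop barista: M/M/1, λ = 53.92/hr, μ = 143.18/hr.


W ~ Exponential(μ−λ) for M/M/1.
μ − λ = 143.18 − 53.92 = 89.2600
P(W > t) = e^{−(μ−λ)t} = e^{−0.9908} = 0.371285

Final: 0.371285


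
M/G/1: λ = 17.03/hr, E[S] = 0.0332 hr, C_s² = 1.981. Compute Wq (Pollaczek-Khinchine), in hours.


ρ = λ·E[S] = 17.03·0.0332 = 0.5654
E[S²] = E[S]²(1+C_s²) = 0.0332²·(1+1.981) = 0.003286
Wq = λ·E[S²]/(2(1−ρ)) = 17.03·0.003286/(2·0.4346) = 0.06438 hr

Final: 0.06438 hr


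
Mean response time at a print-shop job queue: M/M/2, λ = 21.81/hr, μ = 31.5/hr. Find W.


a = 0.6924; ρ = 0.3462; P₀ = 0.485674
Lq = P₀·a^c·ρ/(c!(1−ρ)²) = 0.09428
Wq = Lq/λ = 0.09428/21.81 = 0.004323 hr
W = Wq + 1/μ = 0.004323 + 0.03175 = 0.03607 hr

Final: 0.03607 hr


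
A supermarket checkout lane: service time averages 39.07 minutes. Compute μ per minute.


μ = 1/(service time) in consistent units.
1 minute = 1 min, so μ = 1/39.07 = 0.02560 per minute

Final: 0.02560 /min


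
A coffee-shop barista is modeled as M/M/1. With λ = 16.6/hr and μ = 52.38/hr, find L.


ρ = λ/μ = 16.6/52.38 = 0.3169
L = ρ/(1−ρ) = 0.3169/(1 − 0.3169) = 0.3169/0.6831 = 0.4639

Final: 0.4639


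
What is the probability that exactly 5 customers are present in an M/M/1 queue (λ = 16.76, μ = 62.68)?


ρ = 16.76/62.68 = 0.2674
P_n = (1−ρ)·ρ^n = (1 − 0.2674)·0.2674^5 = 0.7326·0.001367 = 0.001001

Final: 0.001001


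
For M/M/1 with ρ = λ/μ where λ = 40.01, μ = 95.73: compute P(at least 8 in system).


ρ = 40.01/95.73 = 0.4179
P(N ≥ n) = ρ^n = 0.4179^8 = 0.0009310

Final: 0.0009310


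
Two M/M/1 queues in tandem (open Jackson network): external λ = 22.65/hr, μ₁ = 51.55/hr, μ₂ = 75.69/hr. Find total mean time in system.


Each node sees arrival rate λ = 22.65/hr (tandem ⇒ throughput preserved).
W₁ = 1/(μ₁−λ) = 1/(51.55−22.65) = 0.03460 hr
W₂ = 1/(μ₂−λ) = 1/(75.69−22.65) = 0.01885 hr
W_total = W₁ + W₂ = 0.03460 + 0.01885 = 0.05346 hr

Final: 0.05346 hr


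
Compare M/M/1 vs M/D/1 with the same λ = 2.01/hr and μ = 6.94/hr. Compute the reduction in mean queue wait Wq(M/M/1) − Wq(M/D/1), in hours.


ρ = 2.01/6.94 = 0.2896
Wq(M/M/1) = ρ/(μ−λ) = 0.2896/4.93 = 0.05875 hr
Wq(M/D/1) = ρ/(2(μ−λ)) = 0.02937 hr
Savings = 0.05875 − 0.02937 = 0.02937 hr

Final: 0.02937 hr


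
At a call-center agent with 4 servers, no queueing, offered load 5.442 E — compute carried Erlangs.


B(4,5.442) = 0.431686 (Erlang-B)
Carried load = a(1 − B) = 5.442·(1 − 0.431686) = 5.442·0.568314 = 3.0928 E

Final: 3.0928 Erlangs


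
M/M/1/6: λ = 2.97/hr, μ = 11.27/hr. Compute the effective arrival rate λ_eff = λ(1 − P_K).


ρ = 0.2635; P_K = (1−ρ)ρ^6/(1−ρ^7) = 0.0002467
λ_eff = λ(1 − P_K) = 2.97·(1 − 0.0002467) = 2.97·0.999753 = 2.9693 /hr

Final: 2.9693 /hr


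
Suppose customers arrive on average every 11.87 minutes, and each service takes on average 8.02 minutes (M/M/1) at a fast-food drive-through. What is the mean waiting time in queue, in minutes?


λ = 60/11.87 = 5.0548 /hr
μ = 60/8.02 = 7.4813 /hr
ρ = λ/μ = 5.0548/7.4813 = 0.6757
Wq = ρ/(μ−λ) = 0.6757/(7.4813−5.0548) = 0.27844 hr
In minutes: 0.27844·60 = 16.707 min

Final: 16.707 min


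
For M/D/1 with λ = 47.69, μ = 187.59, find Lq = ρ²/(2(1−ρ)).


ρ = 47.69/187.59 = 0.2542
M/D/1: Lq = ρ²/(2(1−ρ)) = 0.06463/(2·0.7458) = 0.04333

Final: 0.04333


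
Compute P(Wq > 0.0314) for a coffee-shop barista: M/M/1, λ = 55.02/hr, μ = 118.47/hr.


ρ = 55.02/118.47 = 0.4644
P(Wq > t) = ρ·e^{−(μ−λ)t} = 0.4644·e^{−1.9923}
= 0.4644·0.136377 = 0.063337

Final: 0.063337


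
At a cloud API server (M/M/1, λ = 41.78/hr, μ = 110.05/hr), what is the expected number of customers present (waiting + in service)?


ρ = λ/μ = 41.78/110.05 = 0.3796
L = ρ/(1−ρ) = 0.3796/(1 − 0.3796) = 0.3796/0.6204 = 0.6120

Final: 0.6120


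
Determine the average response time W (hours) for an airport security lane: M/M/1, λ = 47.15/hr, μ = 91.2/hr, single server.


W = 1/(μ−λ) = 1/(91.2 − 47.15) = 1/44.05 = 0.02270 hr

Final: 0.02270 hr


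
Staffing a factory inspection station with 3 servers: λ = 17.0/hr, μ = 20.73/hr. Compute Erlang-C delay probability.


a = λ/μ = 0.8201; ρ = a/3 = 0.2734
P₀ = 0.438055 (from M/M/c formula)
C(c,a) = [a^c/(c!(1−ρ))]·P₀ = [0.55150/(6·0.7266)]·0.438055
= 0.12650·0.438055 = 0.055412

Final: 0.055412
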